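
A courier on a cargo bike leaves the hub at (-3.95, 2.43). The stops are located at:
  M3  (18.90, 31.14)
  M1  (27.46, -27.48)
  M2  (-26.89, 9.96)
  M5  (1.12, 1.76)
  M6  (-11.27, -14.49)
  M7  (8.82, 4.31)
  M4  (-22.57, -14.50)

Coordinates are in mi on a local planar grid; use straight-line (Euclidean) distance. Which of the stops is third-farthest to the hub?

M4

Distance to each, sorted:
M1: 43.4 mi
M3: 36.7 mi
M4: 25.2 mi
M2: 24.1 mi
M6: 18.4 mi
M7: 12.9 mi
M5: 5.1 mi
The third-farthest is M4 at 25.2 mi.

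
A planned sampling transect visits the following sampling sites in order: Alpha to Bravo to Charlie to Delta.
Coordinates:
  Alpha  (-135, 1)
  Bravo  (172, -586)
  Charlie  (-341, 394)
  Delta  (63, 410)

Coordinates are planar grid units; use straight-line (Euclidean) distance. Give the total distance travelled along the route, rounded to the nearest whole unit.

Leg distances:
Alpha→Bravo: 662.4  (cumulative 662.4)
Bravo→Charlie: 1106.2  (cumulative 1768.6)
Charlie→Delta: 404.3  (cumulative 2172.9)
Total route length ≈ 2173.

2173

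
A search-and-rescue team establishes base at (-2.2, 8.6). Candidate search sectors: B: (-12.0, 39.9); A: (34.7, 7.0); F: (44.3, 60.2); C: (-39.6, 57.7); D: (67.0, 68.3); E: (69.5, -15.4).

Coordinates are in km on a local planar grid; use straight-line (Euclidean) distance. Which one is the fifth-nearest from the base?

E

Distances from the base ((-2.2, 8.6)):
B: 32.8 km
A: 36.9 km
C: 61.7 km
F: 69.5 km
E: 75.6 km
D: 91.4 km
The fifth-nearest is E at 75.6 km.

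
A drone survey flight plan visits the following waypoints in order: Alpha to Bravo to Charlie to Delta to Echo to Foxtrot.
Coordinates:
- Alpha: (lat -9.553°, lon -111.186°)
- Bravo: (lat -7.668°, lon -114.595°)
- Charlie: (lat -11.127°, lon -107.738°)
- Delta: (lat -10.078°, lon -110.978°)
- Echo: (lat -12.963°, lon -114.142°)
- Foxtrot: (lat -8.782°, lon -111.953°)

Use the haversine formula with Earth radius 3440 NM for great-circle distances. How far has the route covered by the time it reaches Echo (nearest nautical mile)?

1144 NM

Leg distances:
Alpha→Bravo: 231.9 NM  (cumulative 231.9 NM)
Bravo→Charlie: 456.1 NM  (cumulative 688.0 NM)
Charlie→Delta: 201.3 NM  (cumulative 889.3 NM)
Delta→Echo: 254.2 NM  (cumulative 1143.5 NM)
Cumulative distance at Echo ≈ 1144 NM.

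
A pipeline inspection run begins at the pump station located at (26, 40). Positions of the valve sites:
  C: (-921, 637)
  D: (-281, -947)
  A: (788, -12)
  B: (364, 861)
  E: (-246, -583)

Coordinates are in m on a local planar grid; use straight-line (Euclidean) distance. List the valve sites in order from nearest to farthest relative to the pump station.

Distance from the pump station at (26, 40) to each:
E (-246, -583): 679.8 m
A (788, -12): 763.8 m
B (364, 861): 887.9 m
D (-281, -947): 1033.6 m
C (-921, 637): 1119.5 m

E, A, B, D, C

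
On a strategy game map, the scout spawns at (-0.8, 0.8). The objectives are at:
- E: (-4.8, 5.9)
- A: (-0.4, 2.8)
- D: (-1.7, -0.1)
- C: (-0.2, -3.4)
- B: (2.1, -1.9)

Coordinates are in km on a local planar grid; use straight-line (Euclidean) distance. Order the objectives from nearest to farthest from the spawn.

D, A, B, C, E

Computing each straight-line distance from (-0.8, 0.8):
D (-1.7, -0.1): 1.3 km
A (-0.4, 2.8): 2.0 km
B (2.1, -1.9): 4.0 km
C (-0.2, -3.4): 4.2 km
E (-4.8, 5.9): 6.5 km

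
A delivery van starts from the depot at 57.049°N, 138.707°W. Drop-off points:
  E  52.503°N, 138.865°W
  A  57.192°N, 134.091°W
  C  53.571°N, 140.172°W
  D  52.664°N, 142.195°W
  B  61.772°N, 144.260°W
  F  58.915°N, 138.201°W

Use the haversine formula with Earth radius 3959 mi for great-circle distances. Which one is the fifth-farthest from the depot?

A

Distances from the depot (57.049°N, 138.707°W):
B: 380.0 mi
D: 333.1 mi
E: 314.2 mi
C: 247.1 mi
A: 173.4 mi
F: 130.3 mi
The fifth-farthest is A at 173.4 mi.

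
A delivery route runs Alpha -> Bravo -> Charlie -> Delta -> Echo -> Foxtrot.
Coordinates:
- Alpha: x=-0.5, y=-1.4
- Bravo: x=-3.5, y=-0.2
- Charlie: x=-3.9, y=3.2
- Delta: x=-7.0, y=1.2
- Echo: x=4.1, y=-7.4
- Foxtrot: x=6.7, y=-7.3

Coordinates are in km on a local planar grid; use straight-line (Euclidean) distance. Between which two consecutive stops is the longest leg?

Leg distances:
Alpha→Bravo: 3.2 km
Bravo→Charlie: 3.4 km
Charlie→Delta: 3.7 km
Delta→Echo: 14.0 km
Echo→Foxtrot: 2.6 km
The longest leg is Delta–Echo at 14.0 km.

Delta–Echo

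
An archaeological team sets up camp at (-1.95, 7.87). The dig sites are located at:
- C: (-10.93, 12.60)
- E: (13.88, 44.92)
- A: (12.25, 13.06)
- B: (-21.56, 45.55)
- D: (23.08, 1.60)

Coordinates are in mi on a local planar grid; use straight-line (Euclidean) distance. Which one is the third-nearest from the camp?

Distances from the camp ((-1.95, 7.87)):
C: 10.1 mi
A: 15.1 mi
D: 25.8 mi
E: 40.3 mi
B: 42.5 mi
The third-nearest is D at 25.8 mi.

D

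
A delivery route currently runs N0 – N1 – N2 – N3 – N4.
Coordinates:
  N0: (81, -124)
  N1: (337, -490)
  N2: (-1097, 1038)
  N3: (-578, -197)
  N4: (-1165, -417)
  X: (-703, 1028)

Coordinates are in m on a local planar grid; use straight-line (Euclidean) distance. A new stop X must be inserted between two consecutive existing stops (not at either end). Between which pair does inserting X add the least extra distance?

between N1 and N2

Added distance for inserting X between each consecutive pair:
N0–N1: 2786.9 m
N1–N2: 138.7 m
N2–N3: 285.9 m
N3–N4: 2121.5 m
Smallest added distance is 138.7 m, inserting between N1 and N2.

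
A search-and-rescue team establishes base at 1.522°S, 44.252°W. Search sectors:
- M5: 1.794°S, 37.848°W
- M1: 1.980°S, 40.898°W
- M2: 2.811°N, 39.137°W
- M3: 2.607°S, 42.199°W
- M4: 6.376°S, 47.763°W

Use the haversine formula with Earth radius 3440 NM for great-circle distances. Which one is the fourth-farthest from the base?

M1

Distances from the base (1.522°S, 44.252°W):
M2: 402.4 NM
M5: 384.7 NM
M4: 359.3 NM
M1: 203.1 NM
M3: 139.3 NM
The fourth-farthest is M1 at 203.1 NM.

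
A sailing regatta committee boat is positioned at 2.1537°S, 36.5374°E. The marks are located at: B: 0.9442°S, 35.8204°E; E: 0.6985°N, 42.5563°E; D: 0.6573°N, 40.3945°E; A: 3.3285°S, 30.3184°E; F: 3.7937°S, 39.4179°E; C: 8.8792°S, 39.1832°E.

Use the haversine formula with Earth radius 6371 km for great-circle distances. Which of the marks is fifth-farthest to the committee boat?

F

Distance to each, sorted:
C: 803.1 km
E: 740.5 km
A: 703.0 km
D: 530.6 km
F: 368.2 km
B: 156.3 km
The fifth-farthest is F at 368.2 km.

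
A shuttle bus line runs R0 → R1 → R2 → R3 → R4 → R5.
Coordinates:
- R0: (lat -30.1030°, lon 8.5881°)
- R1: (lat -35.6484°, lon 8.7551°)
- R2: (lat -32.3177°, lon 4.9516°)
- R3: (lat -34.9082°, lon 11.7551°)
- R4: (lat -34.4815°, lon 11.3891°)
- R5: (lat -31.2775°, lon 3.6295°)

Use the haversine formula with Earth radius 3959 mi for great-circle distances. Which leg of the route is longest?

Leg distances:
R0→R1: 383.3 mi
R1→R2: 316.9 mi
R2→R3: 430.3 mi
R3→R4: 36.1 mi
R4→R5: 501.6 mi
The longest leg is R4–R5 at 501.6 mi.

R4–R5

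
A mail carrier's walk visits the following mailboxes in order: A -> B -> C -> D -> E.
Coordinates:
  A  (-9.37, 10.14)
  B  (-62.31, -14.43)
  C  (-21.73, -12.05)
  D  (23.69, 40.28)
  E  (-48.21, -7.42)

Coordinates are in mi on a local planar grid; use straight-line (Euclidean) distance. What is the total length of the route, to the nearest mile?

255 mi

Leg distances:
A→B: 58.4 mi  (cumulative 58.4 mi)
B→C: 40.6 mi  (cumulative 99.0 mi)
C→D: 69.3 mi  (cumulative 168.3 mi)
D→E: 86.3 mi  (cumulative 254.6 mi)
Total route length ≈ 255 mi.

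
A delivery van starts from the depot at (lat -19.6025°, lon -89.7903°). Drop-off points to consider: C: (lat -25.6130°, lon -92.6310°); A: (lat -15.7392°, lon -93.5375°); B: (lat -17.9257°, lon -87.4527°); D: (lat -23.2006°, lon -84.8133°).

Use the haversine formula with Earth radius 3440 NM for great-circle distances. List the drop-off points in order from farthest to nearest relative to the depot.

C, D, A, B

Distances from the depot:
C (lat -25.6130°, lon -92.6310°): 393.7 NM
D (lat -23.2006°, lon -84.8133°): 352.2 NM
A (lat -15.7392°, lon -93.5375°): 315.8 NM
B (lat -17.9257°, lon -87.4527°): 166.7 NM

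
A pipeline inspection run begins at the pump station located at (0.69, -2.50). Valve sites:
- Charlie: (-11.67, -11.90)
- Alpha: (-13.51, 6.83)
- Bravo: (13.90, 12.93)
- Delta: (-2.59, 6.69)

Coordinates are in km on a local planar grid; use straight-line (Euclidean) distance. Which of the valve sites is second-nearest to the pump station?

Distances from the pump station ((0.69, -2.50)):
Delta: 9.8 km
Charlie: 15.5 km
Alpha: 17.0 km
Bravo: 20.3 km
The second-nearest is Charlie at 15.5 km.

Charlie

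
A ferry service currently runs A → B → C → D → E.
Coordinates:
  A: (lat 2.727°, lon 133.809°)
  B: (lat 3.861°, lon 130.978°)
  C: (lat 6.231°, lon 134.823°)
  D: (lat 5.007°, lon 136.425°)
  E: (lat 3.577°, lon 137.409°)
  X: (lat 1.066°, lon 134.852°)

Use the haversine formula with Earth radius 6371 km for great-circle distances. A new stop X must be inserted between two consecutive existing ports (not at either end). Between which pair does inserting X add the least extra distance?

between A and B

Added distance for inserting X between each consecutive pair:
A–B: 410.3 km
B–C: 604.4 km
C–D: 822.6 km
D–E: 677.2 km
Smallest added distance is 410.3 km, inserting between A and B.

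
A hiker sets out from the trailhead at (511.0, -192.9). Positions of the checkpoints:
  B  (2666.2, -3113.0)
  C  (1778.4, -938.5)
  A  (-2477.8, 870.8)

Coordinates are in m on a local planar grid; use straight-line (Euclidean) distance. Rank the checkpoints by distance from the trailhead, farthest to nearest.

B, A, C

Distances from the trailhead:
B (2666.2, -3113.0): 3629.3 m
A (-2477.8, 870.8): 3172.4 m
C (1778.4, -938.5): 1470.4 m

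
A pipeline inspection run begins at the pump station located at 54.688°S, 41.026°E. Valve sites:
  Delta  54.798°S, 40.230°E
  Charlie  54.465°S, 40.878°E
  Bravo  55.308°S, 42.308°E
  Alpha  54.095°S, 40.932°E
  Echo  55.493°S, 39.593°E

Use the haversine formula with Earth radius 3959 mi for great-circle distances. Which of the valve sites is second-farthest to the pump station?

Distance to each, sorted:
Echo: 79.4 mi
Bravo: 66.5 mi
Alpha: 41.1 mi
Delta: 32.6 mi
Charlie: 16.5 mi
The second-farthest is Bravo at 66.5 mi.

Bravo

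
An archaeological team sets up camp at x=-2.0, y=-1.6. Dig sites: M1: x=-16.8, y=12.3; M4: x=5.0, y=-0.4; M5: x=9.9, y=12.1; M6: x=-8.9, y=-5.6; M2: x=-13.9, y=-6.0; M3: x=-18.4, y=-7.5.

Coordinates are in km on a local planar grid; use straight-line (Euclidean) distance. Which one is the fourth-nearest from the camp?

M3

Distance to each, sorted:
M4: 7.1 km
M6: 8.0 km
M2: 12.7 km
M3: 17.4 km
M5: 18.1 km
M1: 20.3 km
The fourth-nearest is M3 at 17.4 km.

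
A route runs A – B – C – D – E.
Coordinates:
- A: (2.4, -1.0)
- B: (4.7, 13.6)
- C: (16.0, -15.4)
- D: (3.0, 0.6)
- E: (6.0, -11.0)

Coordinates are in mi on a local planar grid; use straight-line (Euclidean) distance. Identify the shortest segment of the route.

Leg distances:
A→B: 14.8 mi
B→C: 31.1 mi
C→D: 20.6 mi
D→E: 12.0 mi
The shortest leg is D–E at 12.0 mi.

D–E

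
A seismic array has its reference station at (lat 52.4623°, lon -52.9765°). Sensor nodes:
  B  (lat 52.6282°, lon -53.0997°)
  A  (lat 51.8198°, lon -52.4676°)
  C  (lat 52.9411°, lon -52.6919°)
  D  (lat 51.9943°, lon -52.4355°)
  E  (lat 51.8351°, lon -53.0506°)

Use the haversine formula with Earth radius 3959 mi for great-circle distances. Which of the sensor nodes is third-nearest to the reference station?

D

Distances from the reference station ((lat 52.4623°, lon -52.9765°)):
B: 12.6 mi
C: 35.2 mi
D: 39.6 mi
E: 43.5 mi
A: 49.4 mi
The third-nearest is D at 39.6 mi.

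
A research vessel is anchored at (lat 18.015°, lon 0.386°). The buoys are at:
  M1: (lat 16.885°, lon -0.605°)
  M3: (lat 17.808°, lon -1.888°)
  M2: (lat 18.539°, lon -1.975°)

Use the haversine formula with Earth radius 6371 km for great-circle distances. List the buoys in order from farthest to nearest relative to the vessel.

Distances from the vessel:
M2 (lat 18.539°, lon -1.975°): 256.0 km
M3 (lat 17.808°, lon -1.888°): 241.7 km
M1 (lat 16.885°, lon -0.605°): 163.8 km

M2, M3, M1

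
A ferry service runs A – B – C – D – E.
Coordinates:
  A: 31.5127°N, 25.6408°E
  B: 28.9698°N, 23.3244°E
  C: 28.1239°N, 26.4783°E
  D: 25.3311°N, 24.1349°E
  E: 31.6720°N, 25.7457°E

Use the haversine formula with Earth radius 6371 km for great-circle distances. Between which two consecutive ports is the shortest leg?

Leg distances:
A→B: 359.8 km
B→C: 322.1 km
C→D: 388.0 km
D→E: 722.4 km
The shortest leg is B–C at 322.1 km.

B–C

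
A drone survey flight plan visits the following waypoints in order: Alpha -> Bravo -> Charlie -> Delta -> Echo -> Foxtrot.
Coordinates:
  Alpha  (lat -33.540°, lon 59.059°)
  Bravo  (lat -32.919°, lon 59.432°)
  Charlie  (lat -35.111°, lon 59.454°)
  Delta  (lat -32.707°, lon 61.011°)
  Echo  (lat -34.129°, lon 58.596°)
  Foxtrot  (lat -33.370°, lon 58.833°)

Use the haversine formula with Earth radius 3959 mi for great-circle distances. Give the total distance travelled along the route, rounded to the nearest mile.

Leg distances:
Alpha→Bravo: 48.0 mi  (cumulative 48.0 mi)
Bravo→Charlie: 151.5 mi  (cumulative 199.5 mi)
Charlie→Delta: 188.6 mi  (cumulative 388.1 mi)
Delta→Echo: 170.4 mi  (cumulative 558.5 mi)
Echo→Foxtrot: 54.2 mi  (cumulative 612.7 mi)
Total route length ≈ 613 mi.

613 mi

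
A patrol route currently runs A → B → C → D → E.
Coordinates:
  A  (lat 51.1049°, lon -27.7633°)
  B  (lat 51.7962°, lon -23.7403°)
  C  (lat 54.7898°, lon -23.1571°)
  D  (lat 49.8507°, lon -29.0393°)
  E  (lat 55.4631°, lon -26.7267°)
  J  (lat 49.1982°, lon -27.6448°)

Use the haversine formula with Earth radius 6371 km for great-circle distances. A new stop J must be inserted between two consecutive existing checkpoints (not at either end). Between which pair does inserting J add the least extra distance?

Added distance for inserting J between each consecutive pair:
A–B: 322.6 km
B–C: 757.6 km
C–D: 138.5 km
D–E: 180.3 km
Smallest added distance is 138.5 km, inserting between C and D.

between C and D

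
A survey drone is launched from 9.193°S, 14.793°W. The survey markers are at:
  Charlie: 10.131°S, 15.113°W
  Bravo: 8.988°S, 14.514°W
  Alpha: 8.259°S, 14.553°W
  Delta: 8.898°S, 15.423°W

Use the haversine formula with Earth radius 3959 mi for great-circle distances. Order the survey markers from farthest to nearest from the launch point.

Charlie, Alpha, Delta, Bravo

Computing each great-circle distance from 9.193°S, 14.793°W:
Charlie 10.131°S, 15.113°W: 68.4 mi
Alpha 8.259°S, 14.553°W: 66.6 mi
Delta 8.898°S, 15.423°W: 47.6 mi
Bravo 8.988°S, 14.514°W: 23.7 mi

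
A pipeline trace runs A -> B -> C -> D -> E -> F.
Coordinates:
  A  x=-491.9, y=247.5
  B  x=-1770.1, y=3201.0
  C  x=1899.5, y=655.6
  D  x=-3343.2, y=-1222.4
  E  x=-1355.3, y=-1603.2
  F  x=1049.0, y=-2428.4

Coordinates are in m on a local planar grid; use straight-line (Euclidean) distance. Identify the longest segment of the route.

C–D

Leg distances:
A→B: 3218.2 m
B→C: 4466.0 m
C→D: 5568.9 m
D→E: 2024.0 m
E→F: 2542.0 m
The longest leg is C–D at 5568.9 m.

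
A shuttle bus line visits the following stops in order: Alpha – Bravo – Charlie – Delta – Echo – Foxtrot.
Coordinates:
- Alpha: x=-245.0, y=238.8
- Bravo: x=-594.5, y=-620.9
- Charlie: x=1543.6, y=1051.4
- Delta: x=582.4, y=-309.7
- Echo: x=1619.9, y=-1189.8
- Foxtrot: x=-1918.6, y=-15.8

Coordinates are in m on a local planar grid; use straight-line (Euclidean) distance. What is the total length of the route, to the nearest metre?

Leg distances:
Alpha→Bravo: 928.0 m  (cumulative 928.0 m)
Bravo→Charlie: 2714.4 m  (cumulative 3642.4 m)
Charlie→Delta: 1666.3 m  (cumulative 5308.7 m)
Delta→Echo: 1360.5 m  (cumulative 6669.2 m)
Echo→Foxtrot: 3728.2 m  (cumulative 10397.4 m)
Total route length ≈ 10397 m.

10397 m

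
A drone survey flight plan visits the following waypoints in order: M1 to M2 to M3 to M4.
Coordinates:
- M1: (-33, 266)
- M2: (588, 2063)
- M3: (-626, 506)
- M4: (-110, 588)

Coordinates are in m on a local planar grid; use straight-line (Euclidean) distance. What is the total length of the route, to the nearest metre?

Leg distances:
M1→M2: 1901.3 m  (cumulative 1901.3 m)
M2→M3: 1974.3 m  (cumulative 3875.6 m)
M3→M4: 522.5 m  (cumulative 4398.1 m)
Total route length ≈ 4398 m.

4398 m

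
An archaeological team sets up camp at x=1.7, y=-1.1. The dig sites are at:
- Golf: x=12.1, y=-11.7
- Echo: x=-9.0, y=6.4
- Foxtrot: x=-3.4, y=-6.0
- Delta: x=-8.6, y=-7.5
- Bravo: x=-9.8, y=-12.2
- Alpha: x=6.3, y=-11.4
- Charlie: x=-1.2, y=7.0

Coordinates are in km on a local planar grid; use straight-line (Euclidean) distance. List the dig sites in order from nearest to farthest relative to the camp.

Distance from the camp at x=1.7, y=-1.1 to each:
Foxtrot x=-3.4, y=-6.0: 7.1 km
Charlie x=-1.2, y=7.0: 8.6 km
Alpha x=6.3, y=-11.4: 11.3 km
Delta x=-8.6, y=-7.5: 12.1 km
Echo x=-9.0, y=6.4: 13.1 km
Golf x=12.1, y=-11.7: 14.8 km
Bravo x=-9.8, y=-12.2: 16.0 km

Foxtrot, Charlie, Alpha, Delta, Echo, Golf, Bravo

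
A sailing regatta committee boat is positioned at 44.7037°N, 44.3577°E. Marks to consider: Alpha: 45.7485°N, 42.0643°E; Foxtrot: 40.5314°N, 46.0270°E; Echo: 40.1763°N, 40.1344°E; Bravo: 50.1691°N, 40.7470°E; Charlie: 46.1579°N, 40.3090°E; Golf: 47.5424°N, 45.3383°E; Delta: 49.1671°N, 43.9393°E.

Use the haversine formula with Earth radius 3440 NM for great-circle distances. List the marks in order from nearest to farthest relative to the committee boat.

Computing each great-circle distance from 44.7037°N, 44.3577°E:
Alpha 45.7485°N, 42.0643°E: 115.5 NM
Golf 47.5424°N, 45.3383°E: 175.2 NM
Charlie 46.1579°N, 40.3090°E: 191.6 NM
Foxtrot 40.5314°N, 46.0270°E: 261.1 NM
Delta 49.1671°N, 43.9393°E: 268.5 NM
Echo 40.1763°N, 40.1344°E: 329.9 NM
Bravo 50.1691°N, 40.7470°E: 359.3 NM

Alpha, Golf, Charlie, Foxtrot, Delta, Echo, Bravo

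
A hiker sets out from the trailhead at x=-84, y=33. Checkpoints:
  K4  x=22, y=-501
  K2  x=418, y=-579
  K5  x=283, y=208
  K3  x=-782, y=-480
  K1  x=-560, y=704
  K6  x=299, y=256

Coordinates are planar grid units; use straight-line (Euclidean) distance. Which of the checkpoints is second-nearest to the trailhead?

K6

Distance to each, sorted:
K5: 406.6
K6: 443.2
K4: 544.4
K2: 791.5
K1: 822.7
K3: 866.2
The second-nearest is K6 at 443.2.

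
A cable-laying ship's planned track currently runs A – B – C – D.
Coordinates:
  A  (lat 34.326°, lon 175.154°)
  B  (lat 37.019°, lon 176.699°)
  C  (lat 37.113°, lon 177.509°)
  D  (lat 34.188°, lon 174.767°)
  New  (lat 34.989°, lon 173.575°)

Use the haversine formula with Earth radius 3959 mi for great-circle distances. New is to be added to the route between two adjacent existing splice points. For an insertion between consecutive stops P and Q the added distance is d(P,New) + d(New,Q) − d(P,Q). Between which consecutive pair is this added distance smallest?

Added distance for inserting New between each consecutive pair:
A–B: 119.4 mi
B–C: 443.1 mi
C–D: 97.7 mi
Smallest added distance is 97.7 mi, inserting between C and D.

between C and D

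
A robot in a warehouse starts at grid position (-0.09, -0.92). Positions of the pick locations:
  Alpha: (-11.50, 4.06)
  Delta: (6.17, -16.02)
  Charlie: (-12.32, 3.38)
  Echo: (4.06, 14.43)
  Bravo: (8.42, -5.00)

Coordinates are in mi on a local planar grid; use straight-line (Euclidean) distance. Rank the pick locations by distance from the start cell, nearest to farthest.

Distance from the start cell at (-0.09, -0.92) to each:
Bravo (8.42, -5.00): 9.4 mi
Alpha (-11.50, 4.06): 12.4 mi
Charlie (-12.32, 3.38): 13.0 mi
Echo (4.06, 14.43): 15.9 mi
Delta (6.17, -16.02): 16.3 mi

Bravo, Alpha, Charlie, Echo, Delta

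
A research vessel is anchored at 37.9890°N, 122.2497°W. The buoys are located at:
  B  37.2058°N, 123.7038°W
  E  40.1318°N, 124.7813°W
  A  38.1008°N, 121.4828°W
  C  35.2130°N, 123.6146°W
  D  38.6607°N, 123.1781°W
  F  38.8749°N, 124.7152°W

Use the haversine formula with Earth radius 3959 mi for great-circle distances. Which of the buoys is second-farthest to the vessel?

Distances from the vessel (37.9890°N, 122.2497°W):
C: 206.2 mi
E: 200.9 mi
F: 146.8 mi
B: 96.3 mi
D: 68.5 mi
A: 42.4 mi
The second-farthest is E at 200.9 mi.

E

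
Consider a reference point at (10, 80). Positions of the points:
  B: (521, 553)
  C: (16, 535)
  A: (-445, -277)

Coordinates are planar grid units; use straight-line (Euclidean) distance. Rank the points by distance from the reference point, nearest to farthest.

C, A, B

Computing each straight-line distance from (10, 80):
C (16, 535): 455.0
A (-445, -277): 578.3
B (521, 553): 696.3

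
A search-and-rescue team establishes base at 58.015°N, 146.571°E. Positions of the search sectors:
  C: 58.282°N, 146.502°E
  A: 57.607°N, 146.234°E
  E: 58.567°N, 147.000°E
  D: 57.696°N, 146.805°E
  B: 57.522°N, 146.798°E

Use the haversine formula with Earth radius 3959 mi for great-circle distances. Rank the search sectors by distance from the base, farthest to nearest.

Distance from the base at 58.015°N, 146.571°E to each:
E 58.567°N, 147.000°E: 41.2 mi
B 57.522°N, 146.798°E: 35.1 mi
A 57.607°N, 146.234°E: 30.8 mi
D 57.696°N, 146.805°E: 23.7 mi
C 58.282°N, 146.502°E: 18.6 mi

E, B, A, D, C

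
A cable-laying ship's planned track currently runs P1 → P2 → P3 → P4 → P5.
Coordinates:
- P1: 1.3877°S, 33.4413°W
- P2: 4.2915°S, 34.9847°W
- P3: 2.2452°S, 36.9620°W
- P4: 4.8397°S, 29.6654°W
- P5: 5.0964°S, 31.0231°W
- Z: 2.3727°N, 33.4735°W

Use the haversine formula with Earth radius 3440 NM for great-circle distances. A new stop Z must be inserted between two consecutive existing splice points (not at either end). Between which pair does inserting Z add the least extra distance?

Added distance for inserting Z between each consecutive pair:
P1–P2: 438.7 NM
P2–P3: 587.0 NM
P3–P4: 372.9 NM
P4–P5: 878.8 NM
Smallest added distance is 372.9 NM, inserting between P3 and P4.

between P3 and P4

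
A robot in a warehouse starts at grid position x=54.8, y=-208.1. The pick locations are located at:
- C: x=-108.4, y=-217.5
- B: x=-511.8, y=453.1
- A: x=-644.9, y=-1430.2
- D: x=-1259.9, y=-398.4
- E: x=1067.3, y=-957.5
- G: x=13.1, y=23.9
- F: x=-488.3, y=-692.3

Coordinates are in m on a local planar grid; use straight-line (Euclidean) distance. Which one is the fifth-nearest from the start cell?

Distances from the start cell (x=54.8, y=-208.1):
C: 163.5 m
G: 235.7 m
F: 727.6 m
B: 870.8 m
E: 1259.7 m
D: 1328.4 m
A: 1408.2 m
The fifth-nearest is E at 1259.7 m.

E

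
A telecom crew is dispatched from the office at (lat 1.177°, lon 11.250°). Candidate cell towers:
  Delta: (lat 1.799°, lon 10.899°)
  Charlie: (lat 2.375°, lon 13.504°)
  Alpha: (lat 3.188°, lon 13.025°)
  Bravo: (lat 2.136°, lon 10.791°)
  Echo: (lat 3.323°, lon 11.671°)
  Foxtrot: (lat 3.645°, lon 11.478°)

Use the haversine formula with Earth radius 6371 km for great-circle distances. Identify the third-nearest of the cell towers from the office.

Distance to each, sorted:
Delta: 79.4 km
Bravo: 118.2 km
Echo: 243.2 km
Foxtrot: 275.6 km
Charlie: 283.7 km
Alpha: 298.2 km
The third-nearest is Echo at 243.2 km.

Echo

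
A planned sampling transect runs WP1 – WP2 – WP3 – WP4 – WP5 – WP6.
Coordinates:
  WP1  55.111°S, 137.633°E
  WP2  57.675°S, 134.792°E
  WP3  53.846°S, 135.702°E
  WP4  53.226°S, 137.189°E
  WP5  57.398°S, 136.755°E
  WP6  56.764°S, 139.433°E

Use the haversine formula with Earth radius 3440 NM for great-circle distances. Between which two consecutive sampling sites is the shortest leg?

WP3–WP4

Leg distances:
WP1→WP2: 180.5 NM
WP2→WP3: 231.9 NM
WP3→WP4: 64.8 NM
WP4→WP5: 250.9 NM
WP5→WP6: 95.3 NM
The shortest leg is WP3–WP4 at 64.8 NM.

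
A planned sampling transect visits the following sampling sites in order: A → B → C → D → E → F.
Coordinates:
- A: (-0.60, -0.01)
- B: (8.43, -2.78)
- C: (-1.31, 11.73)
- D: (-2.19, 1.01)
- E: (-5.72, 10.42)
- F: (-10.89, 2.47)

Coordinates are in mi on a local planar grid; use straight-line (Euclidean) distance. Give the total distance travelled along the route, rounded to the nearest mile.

57 mi

Leg distances:
A→B: 9.4 mi  (cumulative 9.4 mi)
B→C: 17.5 mi  (cumulative 26.9 mi)
C→D: 10.8 mi  (cumulative 37.7 mi)
D→E: 10.1 mi  (cumulative 47.7 mi)
E→F: 9.5 mi  (cumulative 57.2 mi)
Total route length ≈ 57 mi.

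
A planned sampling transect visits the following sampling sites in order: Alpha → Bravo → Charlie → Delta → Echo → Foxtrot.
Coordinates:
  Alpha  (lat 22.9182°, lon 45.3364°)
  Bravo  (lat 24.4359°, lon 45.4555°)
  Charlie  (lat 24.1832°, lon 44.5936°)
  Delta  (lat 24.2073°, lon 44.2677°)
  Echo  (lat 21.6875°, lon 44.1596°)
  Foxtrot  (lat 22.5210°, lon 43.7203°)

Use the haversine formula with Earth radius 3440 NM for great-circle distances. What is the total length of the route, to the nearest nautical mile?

Leg distances:
Alpha→Bravo: 91.4 NM  (cumulative 91.4 NM)
Bravo→Charlie: 49.5 NM  (cumulative 140.9 NM)
Charlie→Delta: 17.9 NM  (cumulative 158.8 NM)
Delta→Echo: 151.4 NM  (cumulative 310.2 NM)
Echo→Foxtrot: 55.7 NM  (cumulative 365.9 NM)
Total route length ≈ 366 NM.

366 NM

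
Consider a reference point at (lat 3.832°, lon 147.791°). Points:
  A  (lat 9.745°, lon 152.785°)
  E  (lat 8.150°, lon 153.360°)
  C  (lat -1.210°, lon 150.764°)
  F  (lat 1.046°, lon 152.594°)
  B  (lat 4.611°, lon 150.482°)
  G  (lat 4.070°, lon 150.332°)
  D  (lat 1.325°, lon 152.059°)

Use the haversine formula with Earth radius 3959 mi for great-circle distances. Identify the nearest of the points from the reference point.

Distance to each, sorted:
G: 175.9 mi
B: 193.1 mi
D: 341.7 mi
F: 383.4 mi
C: 404.4 mi
E: 485.2 mi
A: 533.1 mi
The nearest is G at 175.9 mi.

G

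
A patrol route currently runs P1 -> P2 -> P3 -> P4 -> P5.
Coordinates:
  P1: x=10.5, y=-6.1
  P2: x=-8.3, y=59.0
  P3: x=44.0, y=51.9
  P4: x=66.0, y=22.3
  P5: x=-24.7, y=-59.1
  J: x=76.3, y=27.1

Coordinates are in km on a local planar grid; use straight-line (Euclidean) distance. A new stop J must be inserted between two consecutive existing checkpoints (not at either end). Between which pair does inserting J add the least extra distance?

Added distance for inserting J between each consecutive pair:
P1–P2: 96.4 km
P2–P3: 78.4 km
P3–P4: 15.2 km
P4–P5: 22.3 km
Smallest added distance is 15.2 km, inserting between P3 and P4.

between P3 and P4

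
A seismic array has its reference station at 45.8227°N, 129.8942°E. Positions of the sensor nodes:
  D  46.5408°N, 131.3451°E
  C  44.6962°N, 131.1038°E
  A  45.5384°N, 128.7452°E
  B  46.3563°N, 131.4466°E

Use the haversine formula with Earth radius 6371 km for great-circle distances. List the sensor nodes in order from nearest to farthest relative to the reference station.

Distance from the reference station at 45.8227°N, 129.8942°E to each:
A 45.5384°N, 128.7452°E: 94.7 km
B 46.3563°N, 131.4466°E: 133.6 km
D 46.5408°N, 131.3451°E: 137.3 km
C 44.6962°N, 131.1038°E: 157.0 km

A, B, D, C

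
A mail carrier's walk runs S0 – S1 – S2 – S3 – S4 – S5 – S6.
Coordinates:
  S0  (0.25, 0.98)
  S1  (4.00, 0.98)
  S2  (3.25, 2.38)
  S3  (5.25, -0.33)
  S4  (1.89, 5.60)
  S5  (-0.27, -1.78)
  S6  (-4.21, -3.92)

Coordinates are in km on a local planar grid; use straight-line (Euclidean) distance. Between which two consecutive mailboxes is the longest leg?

Leg distances:
S0→S1: 3.8 km
S1→S2: 1.6 km
S2→S3: 3.4 km
S3→S4: 6.8 km
S4→S5: 7.7 km
S5→S6: 4.5 km
The longest leg is S4–S5 at 7.7 km.

S4–S5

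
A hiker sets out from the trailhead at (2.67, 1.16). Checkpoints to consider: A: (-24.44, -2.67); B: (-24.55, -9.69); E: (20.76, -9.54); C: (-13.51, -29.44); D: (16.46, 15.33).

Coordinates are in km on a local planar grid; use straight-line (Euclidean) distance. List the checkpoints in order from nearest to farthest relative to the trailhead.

D, E, A, B, C

Distances from the trailhead:
D (16.46, 15.33): 19.8 km
E (20.76, -9.54): 21.0 km
A (-24.44, -2.67): 27.4 km
B (-24.55, -9.69): 29.3 km
C (-13.51, -29.44): 34.6 km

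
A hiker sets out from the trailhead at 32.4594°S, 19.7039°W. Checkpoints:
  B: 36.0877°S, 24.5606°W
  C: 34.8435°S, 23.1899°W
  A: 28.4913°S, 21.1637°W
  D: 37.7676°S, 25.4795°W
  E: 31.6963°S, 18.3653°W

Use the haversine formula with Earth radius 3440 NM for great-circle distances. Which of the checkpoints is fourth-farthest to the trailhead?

Distance to each, sorted:
D: 426.5 NM
B: 324.7 NM
A: 249.9 NM
C: 225.5 NM
E: 82.1 NM
The fourth-farthest is C at 225.5 NM.

C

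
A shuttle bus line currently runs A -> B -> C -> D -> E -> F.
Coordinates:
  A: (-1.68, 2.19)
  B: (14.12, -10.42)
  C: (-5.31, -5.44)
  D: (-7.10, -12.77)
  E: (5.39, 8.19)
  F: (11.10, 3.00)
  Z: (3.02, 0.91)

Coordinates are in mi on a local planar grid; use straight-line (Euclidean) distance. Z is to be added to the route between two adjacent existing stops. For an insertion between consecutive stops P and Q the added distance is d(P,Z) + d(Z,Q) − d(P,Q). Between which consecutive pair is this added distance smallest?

between D and E

Added distance for inserting Z between each consecutive pair:
A–B: 0.5 mi
B–C: 6.3 mi
C–D: 19.9 mi
D–E: 0.3 mi
E–F: 8.3 mi
Smallest added distance is 0.3 mi, inserting between D and E.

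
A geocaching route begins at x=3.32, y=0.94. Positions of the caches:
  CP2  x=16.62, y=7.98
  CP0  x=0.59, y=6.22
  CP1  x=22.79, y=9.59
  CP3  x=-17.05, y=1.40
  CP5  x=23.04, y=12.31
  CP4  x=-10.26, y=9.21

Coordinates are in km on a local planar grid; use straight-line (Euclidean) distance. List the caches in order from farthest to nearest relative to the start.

Distance from the start at x=3.32, y=0.94 to each:
CP5 x=23.04, y=12.31: 22.8 km
CP1 x=22.79, y=9.59: 21.3 km
CP3 x=-17.05, y=1.40: 20.4 km
CP4 x=-10.26, y=9.21: 15.9 km
CP2 x=16.62, y=7.98: 15.0 km
CP0 x=0.59, y=6.22: 5.9 km

CP5, CP1, CP3, CP4, CP2, CP0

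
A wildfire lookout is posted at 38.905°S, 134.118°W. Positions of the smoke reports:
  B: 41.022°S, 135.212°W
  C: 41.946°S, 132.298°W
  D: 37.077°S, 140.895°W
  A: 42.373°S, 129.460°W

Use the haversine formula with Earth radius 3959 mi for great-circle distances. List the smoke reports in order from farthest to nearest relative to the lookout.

Distances from the lookout:
D 37.077°S, 140.895°W: 389.9 mi
A 42.373°S, 129.460°W: 342.1 mi
C 41.946°S, 132.298°W: 230.9 mi
B 41.022°S, 135.212°W: 157.3 mi

D, A, C, B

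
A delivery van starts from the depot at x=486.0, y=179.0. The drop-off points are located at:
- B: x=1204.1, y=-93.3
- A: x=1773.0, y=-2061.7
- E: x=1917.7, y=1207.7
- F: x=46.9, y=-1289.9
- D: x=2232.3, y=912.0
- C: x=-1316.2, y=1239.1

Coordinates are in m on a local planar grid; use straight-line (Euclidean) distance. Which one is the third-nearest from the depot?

Distances from the depot (x=486.0, y=179.0):
B: 768.0 m
F: 1533.1 m
E: 1762.9 m
D: 1893.9 m
C: 2090.9 m
A: 2584.0 m
The third-nearest is E at 1762.9 m.

E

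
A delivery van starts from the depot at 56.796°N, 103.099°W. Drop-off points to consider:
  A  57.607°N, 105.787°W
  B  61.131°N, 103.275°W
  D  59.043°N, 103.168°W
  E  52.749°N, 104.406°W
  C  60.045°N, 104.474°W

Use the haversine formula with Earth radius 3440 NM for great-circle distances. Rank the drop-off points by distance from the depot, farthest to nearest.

Distance from the depot at 56.796°N, 103.099°W to each:
B 61.131°N, 103.275°W: 260.3 NM
E 52.749°N, 104.406°W: 247.1 NM
C 60.045°N, 104.474°W: 199.8 NM
D 59.043°N, 103.168°W: 134.9 NM
A 57.607°N, 105.787°W: 100.1 NM

B, E, C, D, A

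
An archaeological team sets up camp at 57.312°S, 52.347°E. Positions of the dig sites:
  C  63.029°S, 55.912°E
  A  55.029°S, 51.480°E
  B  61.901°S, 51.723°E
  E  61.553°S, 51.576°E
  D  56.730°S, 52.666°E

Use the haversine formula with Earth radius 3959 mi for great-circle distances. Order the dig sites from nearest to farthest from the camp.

D, A, E, B, C

Computing each great-circle distance from 57.312°S, 52.347°E:
D 56.730°S, 52.666°E: 42.0 mi
A 55.029°S, 51.480°E: 161.2 mi
E 61.553°S, 51.576°E: 294.3 mi
B 61.901°S, 51.723°E: 317.8 mi
C 63.029°S, 55.912°E: 413.4 mi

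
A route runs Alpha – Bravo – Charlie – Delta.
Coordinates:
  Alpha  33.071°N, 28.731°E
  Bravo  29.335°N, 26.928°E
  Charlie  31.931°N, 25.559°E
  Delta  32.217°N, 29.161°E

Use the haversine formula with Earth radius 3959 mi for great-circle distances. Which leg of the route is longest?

Leg distances:
Alpha→Bravo: 279.3 mi
Bravo→Charlie: 197.0 mi
Charlie→Delta: 211.8 mi
The longest leg is Alpha–Bravo at 279.3 mi.

Alpha–Bravo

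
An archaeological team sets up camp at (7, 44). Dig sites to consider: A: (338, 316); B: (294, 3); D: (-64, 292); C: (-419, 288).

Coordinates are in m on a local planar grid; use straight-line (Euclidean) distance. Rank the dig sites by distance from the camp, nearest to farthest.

Distances from the camp:
D (-64, 292): 258.0 m
B (294, 3): 289.9 m
A (338, 316): 428.4 m
C (-419, 288): 490.9 m

D, B, A, C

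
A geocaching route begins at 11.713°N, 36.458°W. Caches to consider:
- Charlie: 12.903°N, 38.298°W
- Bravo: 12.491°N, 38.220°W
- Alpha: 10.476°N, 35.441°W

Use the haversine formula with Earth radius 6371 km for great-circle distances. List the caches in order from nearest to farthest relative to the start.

Distances from the start:
Alpha 10.476°N, 35.441°W: 176.7 km
Bravo 12.491°N, 38.220°W: 210.2 km
Charlie 12.903°N, 38.298°W: 239.7 km

Alpha, Bravo, Charlie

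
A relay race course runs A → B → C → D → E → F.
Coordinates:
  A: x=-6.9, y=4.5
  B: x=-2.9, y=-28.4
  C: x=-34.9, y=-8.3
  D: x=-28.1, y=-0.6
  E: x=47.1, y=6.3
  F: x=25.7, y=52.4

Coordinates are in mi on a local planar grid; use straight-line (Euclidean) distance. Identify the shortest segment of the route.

C–D

Leg distances:
A→B: 33.1 mi
B→C: 37.8 mi
C→D: 10.3 mi
D→E: 75.5 mi
E→F: 50.8 mi
The shortest leg is C–D at 10.3 mi.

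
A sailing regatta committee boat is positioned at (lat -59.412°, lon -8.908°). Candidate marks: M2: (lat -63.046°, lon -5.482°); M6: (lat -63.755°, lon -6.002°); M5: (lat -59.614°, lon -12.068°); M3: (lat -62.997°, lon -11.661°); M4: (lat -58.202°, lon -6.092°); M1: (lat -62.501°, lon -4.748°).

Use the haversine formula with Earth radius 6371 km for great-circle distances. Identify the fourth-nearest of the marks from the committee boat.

M3

Distance to each, sorted:
M5: 179.7 km
M4: 210.7 km
M1: 410.2 km
M3: 424.9 km
M2: 443.6 km
M6: 506.7 km
The fourth-nearest is M3 at 424.9 km.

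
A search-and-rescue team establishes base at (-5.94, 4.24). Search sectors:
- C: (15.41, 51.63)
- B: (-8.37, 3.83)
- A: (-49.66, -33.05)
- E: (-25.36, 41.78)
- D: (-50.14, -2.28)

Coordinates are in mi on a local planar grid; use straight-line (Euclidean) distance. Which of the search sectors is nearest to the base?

Distance to each, sorted:
B: 2.5 mi
E: 42.3 mi
D: 44.7 mi
C: 52.0 mi
A: 57.5 mi
The nearest is B at 2.5 mi.

B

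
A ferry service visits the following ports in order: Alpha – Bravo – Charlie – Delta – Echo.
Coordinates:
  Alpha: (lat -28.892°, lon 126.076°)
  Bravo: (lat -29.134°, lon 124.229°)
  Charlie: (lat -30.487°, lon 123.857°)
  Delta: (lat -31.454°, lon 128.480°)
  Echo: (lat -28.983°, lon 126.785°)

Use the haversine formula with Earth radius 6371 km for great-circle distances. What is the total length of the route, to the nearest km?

1109 km

Leg distances:
Alpha→Bravo: 181.6 km  (cumulative 181.6 km)
Bravo→Charlie: 154.7 km  (cumulative 336.3 km)
Charlie→Delta: 453.7 km  (cumulative 789.9 km)
Delta→Echo: 319.4 km  (cumulative 1109.3 km)
Total route length ≈ 1109 km.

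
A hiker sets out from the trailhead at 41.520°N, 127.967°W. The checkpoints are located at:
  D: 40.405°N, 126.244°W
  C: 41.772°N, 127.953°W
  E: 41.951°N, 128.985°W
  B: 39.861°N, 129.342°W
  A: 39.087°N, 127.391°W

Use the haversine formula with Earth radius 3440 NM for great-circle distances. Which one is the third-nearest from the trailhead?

Distance to each, sorted:
C: 15.1 NM
E: 52.4 NM
D: 102.9 NM
B: 117.6 NM
A: 148.4 NM
The third-nearest is D at 102.9 NM.

D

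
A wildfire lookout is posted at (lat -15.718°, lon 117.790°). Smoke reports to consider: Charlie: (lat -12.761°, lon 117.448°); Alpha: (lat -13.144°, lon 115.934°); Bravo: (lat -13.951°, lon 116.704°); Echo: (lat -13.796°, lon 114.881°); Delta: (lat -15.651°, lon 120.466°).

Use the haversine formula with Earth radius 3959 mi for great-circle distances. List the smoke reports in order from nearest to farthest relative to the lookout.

Bravo, Delta, Charlie, Alpha, Echo

Computing each great-circle distance from (lat -15.718°, lon 117.790°):
Bravo (lat -13.951°, lon 116.704°): 142.0 mi
Delta (lat -15.651°, lon 120.466°): 178.1 mi
Charlie (lat -12.761°, lon 117.448°): 205.6 mi
Alpha (lat -13.144°, lon 115.934°): 216.9 mi
Echo (lat -13.796°, lon 114.881°): 235.4 mi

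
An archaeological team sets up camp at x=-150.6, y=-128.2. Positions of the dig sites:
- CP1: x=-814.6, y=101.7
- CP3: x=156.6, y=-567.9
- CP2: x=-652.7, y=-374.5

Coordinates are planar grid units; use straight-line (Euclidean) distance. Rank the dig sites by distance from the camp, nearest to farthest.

CP3, CP2, CP1

Computing each straight-line distance from x=-150.6, y=-128.2:
CP3 x=156.6, y=-567.9: 536.4
CP2 x=-652.7, y=-374.5: 559.3
CP1 x=-814.6, y=101.7: 702.7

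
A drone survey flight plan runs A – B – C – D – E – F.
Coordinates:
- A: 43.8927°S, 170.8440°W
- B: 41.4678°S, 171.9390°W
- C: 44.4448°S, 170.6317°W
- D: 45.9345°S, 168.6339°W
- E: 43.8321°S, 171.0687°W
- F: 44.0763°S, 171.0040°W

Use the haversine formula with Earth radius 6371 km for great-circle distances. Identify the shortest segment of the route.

Leg distances:
A→B: 284.1 km
B→C: 347.7 km
C→D: 227.9 km
D→E: 302.4 km
E→F: 27.6 km
The shortest leg is E–F at 27.6 km.

E–F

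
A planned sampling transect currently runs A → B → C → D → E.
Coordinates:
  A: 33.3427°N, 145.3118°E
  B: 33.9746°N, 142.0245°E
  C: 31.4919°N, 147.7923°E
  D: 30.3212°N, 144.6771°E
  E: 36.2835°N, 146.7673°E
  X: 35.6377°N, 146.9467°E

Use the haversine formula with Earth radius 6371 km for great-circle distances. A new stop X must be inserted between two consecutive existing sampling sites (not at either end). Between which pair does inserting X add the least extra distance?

Added distance for inserting X between each consecutive pair:
A–B: 469.6 km
B–C: 347.6 km
C–D: 771.0 km
D–E: 10.7 km
Smallest added distance is 10.7 km, inserting between D and E.

between D and E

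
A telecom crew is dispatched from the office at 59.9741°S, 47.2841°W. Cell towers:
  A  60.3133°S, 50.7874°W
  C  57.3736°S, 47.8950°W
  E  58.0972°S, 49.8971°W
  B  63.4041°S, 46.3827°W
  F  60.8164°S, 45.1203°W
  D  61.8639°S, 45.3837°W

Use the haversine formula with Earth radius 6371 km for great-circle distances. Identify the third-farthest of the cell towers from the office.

Distance to each, sorted:
B: 384.3 km
C: 291.3 km
E: 256.7 km
D: 233.9 km
A: 197.5 km
F: 151.3 km
The third-farthest is E at 256.7 km.

E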